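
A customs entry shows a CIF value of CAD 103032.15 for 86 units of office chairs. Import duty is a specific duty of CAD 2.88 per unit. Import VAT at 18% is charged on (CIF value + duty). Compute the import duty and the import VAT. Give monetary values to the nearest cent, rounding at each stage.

Import duty = 86 × 2.88 = 247.68
VAT base = CIF + duty = 103032.15 + 247.68 = 103279.83
Import VAT = 103279.83 × 18% = 18590.37

Import duty: CAD 247.68; import VAT: CAD 18590.37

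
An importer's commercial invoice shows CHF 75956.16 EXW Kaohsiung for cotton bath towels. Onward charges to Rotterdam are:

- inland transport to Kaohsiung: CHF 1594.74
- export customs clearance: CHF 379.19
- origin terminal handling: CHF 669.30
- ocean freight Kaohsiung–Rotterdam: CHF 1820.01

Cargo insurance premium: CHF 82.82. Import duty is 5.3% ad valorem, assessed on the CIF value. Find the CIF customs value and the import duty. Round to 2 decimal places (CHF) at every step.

CIF value: CHF 80502.22; import duty: CHF 4266.62

CIF = EXW price + pre-shipment costs + freight + insurance
CIF = 75956.16 + 1594.74 + 379.19 + 669.30 + 1820.01 + 82.82 = 80502.22
Import duty = 80502.22 × 5.3% = 4266.62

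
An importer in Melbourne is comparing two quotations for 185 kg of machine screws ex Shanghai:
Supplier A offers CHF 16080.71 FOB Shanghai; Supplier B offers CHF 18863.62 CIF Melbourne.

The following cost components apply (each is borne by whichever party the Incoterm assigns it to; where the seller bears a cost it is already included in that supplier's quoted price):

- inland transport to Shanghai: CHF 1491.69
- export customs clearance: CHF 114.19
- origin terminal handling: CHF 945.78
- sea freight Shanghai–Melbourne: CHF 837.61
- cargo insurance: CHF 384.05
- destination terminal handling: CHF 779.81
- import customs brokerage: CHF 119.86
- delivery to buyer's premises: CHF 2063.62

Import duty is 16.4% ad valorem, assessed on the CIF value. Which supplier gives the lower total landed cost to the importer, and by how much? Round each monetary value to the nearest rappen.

Supplier A is cheaper by CHF 1817.29

Supplier A (FOB):
CIF value = FOB price + freight + insurance = 16080.71 + 837.61 + 384.05 = 17302.37
Import duty = 17302.37 × 16.4% = 2837.59
Buyer bears (A): 837.61 + 384.05 + 779.81 + 119.86 + 2063.62 = 4184.95
Landed cost (A) = invoice 16080.71 + 4184.95 + duty 2837.59 = 23103.25
Supplier B (CIF):
The CIF price already equals the CIF value: 18863.62
Import duty = 18863.62 × 16.4% = 3093.63
Buyer bears (B): 779.81 + 119.86 + 2063.62 = 2963.29
Landed cost (B) = invoice 18863.62 + 2963.29 + duty 3093.63 = 24920.54
Difference = |23103.25 − 24920.54| = 1817.29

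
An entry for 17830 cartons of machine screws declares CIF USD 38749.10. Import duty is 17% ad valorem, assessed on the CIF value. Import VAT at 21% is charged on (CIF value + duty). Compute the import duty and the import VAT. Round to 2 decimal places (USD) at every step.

Import duty: USD 6587.35; import VAT: USD 9520.65

Import duty = 38749.10 × 17% = 6587.35
VAT base = CIF + duty = 38749.10 + 6587.35 = 45336.45
Import VAT = 45336.45 × 21% = 9520.65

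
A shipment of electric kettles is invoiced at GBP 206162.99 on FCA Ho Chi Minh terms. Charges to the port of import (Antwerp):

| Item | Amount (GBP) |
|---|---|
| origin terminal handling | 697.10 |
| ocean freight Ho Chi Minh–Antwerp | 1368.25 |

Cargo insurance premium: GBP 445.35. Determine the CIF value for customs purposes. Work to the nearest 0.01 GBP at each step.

CIF value: GBP 208673.69

CIF = FCA price + pre-shipment costs + freight + insurance
CIF = 206162.99 + 697.10 + 1368.25 + 445.35 = 208673.69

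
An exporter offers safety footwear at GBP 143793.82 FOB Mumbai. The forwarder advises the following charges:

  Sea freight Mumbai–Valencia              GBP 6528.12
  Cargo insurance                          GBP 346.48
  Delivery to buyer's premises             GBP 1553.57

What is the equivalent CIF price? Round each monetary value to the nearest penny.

CIF price: GBP 150668.42

Not relevant to the conversion: delivery — on the buyer under both terms; not part of either seller's price.
From FOB to CIF, the seller additionally bears: freight, insurance.
CIF price = 143793.82 + 6528.12 + 346.48 = 150668.42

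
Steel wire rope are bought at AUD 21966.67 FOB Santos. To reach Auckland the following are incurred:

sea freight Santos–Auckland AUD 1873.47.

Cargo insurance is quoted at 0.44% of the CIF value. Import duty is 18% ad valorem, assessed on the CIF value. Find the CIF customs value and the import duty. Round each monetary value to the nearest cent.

CIF value: AUD 23945.50; import duty: AUD 4310.19

Let C be the CIF value. C = FOB price + freight + 0.44% × C
C − 0.44% × C = 21966.67 + 1873.47
0.9956 × C = 23840.14
C = 23840.14 / 0.9956 = 23945.50
Insurance premium = 0.44% × 23945.50 = 105.36
Import duty = 23945.50 × 18% = 4310.19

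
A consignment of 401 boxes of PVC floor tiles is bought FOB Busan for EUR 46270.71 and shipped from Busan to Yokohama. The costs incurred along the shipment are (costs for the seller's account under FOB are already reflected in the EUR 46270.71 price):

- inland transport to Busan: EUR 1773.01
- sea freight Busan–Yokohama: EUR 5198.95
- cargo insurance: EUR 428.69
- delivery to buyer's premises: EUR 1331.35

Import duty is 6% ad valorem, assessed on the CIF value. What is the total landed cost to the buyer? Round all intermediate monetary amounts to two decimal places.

FOB: the seller bears costs until goods are on board at the origin port; the buyer bears freight, insurance and all costs thereafter.
Already in the invoice (seller's account under FOB): inland to port — exclude.
CIF value = FOB price + freight + insurance = 46270.71 + 5198.95 + 428.69 = 51898.35
Import duty = 51898.35 × 6% = 3113.90
Buyer bears: freight 5198.95 + insurance 428.69 + delivery 1331.35 + duty 3113.90 = 10072.89
Landed cost = invoice 46270.71 + 10072.89 = 56343.60

Total landed cost: EUR 56343.60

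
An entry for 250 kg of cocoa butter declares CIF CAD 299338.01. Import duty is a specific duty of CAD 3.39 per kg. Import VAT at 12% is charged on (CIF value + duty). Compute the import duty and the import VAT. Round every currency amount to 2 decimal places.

Import duty: CAD 847.50; import VAT: CAD 36022.26

Import duty = 250 × 3.39 = 847.50
VAT base = CIF + duty = 299338.01 + 847.50 = 300185.51
Import VAT = 300185.51 × 12% = 36022.26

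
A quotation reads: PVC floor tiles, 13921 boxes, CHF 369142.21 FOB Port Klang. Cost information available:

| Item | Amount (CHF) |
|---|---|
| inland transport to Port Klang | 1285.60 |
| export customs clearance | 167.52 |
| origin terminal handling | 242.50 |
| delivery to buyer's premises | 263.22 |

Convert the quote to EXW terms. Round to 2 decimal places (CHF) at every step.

EXW price: CHF 367446.59

Not relevant to the conversion: delivery — on the buyer under both terms; not part of either seller's price.
From FOB to EXW, the seller no longer bears: inland to port, export clearance, origin terminal.
EXW price = 369142.21 − 1285.60 − 167.52 − 242.50 = 367446.59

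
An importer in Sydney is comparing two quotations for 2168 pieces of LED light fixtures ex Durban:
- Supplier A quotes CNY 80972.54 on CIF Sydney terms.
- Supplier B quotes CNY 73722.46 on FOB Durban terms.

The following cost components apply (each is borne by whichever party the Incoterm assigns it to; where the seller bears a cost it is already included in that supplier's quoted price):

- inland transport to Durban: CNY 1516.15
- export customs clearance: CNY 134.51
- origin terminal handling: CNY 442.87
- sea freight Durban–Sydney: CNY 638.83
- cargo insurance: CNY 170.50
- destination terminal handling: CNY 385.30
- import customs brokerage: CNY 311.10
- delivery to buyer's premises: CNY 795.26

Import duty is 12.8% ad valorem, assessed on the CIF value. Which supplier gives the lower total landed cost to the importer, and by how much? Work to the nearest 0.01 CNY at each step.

Supplier B is cheaper by CNY 7265.17

Supplier A (CIF):
The CIF price already equals the CIF value: 80972.54
Import duty = 80972.54 × 12.8% = 10364.49
Buyer bears (A): 385.30 + 311.10 + 795.26 = 1491.66
Landed cost (A) = invoice 80972.54 + 1491.66 + duty 10364.49 = 92828.69
Supplier B (FOB):
CIF value = FOB price + freight + insurance = 73722.46 + 638.83 + 170.50 = 74531.79
Import duty = 74531.79 × 12.8% = 9540.07
Buyer bears (B): 638.83 + 170.50 + 385.30 + 311.10 + 795.26 = 2300.99
Landed cost (B) = invoice 73722.46 + 2300.99 + duty 9540.07 = 85563.52
Difference = |92828.69 − 85563.52| = 7265.17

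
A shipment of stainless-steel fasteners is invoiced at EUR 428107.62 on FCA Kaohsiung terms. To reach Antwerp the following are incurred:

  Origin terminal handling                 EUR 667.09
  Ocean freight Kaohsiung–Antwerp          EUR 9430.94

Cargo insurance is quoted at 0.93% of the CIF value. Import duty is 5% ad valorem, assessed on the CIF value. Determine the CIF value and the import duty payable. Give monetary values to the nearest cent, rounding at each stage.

CIF value: EUR 442319.22; import duty: EUR 22115.96

Let C be the CIF value. C = FCA price + pre-shipment costs + freight + 0.93% × C
C − 0.93% × C = 428107.62 + 667.09 + 9430.94
0.9907 × C = 438205.65
C = 438205.65 / 0.9907 = 442319.22
Insurance premium = 0.93% × 442319.22 = 4113.57
Import duty = 442319.22 × 5% = 22115.96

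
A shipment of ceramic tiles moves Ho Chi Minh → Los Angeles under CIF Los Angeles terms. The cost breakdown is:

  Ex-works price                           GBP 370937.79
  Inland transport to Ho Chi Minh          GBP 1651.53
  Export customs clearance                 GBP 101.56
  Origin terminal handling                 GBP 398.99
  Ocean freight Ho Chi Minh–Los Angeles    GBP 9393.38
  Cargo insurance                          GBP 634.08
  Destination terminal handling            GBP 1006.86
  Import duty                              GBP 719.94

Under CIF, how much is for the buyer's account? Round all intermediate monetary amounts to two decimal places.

CIF: the seller pays costs through ocean freight and marine insurance to the destination port.
Seller's account: goods 370937.79 + inland to port 1651.53 + export clearance 101.56 + origin terminal 398.99 + freight 9393.38 + insurance 634.08 = 383117.33
Buyer's account: destination terminal 1006.86 + duty 719.94 = 1726.80

Buyer's account: GBP 1726.80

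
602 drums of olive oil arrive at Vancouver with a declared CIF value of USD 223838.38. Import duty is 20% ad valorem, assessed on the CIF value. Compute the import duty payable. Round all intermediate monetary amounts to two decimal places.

Import duty: USD 44767.68

Import duty = 223838.38 × 20% = 44767.68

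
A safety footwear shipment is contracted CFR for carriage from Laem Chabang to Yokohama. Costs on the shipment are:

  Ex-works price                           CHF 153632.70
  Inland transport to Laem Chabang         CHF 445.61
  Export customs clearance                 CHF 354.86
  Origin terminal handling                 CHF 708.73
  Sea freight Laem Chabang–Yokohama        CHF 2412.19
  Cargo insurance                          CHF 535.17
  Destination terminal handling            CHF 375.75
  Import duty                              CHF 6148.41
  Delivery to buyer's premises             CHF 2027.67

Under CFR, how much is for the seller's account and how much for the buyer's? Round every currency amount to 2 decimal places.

CFR: the seller pays costs through ocean freight to the destination port, but not insurance.
Seller's account: goods 153632.70 + inland to port 445.61 + export clearance 354.86 + origin terminal 708.73 + freight 2412.19 = 157554.09
Buyer's account: insurance 535.17 + destination terminal 375.75 + duty 6148.41 + delivery 2027.67 = 9087.00

Seller: CHF 157554.09; buyer: CHF 9087.00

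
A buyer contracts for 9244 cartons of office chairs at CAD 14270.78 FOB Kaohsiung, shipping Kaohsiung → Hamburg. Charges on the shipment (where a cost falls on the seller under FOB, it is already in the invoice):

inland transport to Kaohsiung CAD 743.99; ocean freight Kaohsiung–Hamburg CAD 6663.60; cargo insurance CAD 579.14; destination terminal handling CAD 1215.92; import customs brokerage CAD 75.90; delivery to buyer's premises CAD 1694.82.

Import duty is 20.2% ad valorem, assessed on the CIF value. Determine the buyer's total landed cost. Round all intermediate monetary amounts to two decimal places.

Total landed cost: CAD 28845.89

FOB: the seller bears costs until goods are on board at the origin port; the buyer bears freight, insurance and all costs thereafter.
Already in the invoice (seller's account under FOB): inland to port — exclude.
CIF value = FOB price + freight + insurance = 14270.78 + 6663.60 + 579.14 = 21513.52
Import duty = 21513.52 × 20.2% = 4345.73
Buyer bears: freight 6663.60 + insurance 579.14 + destination terminal 1215.92 + brokerage 75.90 + delivery 1694.82 + duty 4345.73 = 14575.11
Landed cost = invoice 14270.78 + 14575.11 = 28845.89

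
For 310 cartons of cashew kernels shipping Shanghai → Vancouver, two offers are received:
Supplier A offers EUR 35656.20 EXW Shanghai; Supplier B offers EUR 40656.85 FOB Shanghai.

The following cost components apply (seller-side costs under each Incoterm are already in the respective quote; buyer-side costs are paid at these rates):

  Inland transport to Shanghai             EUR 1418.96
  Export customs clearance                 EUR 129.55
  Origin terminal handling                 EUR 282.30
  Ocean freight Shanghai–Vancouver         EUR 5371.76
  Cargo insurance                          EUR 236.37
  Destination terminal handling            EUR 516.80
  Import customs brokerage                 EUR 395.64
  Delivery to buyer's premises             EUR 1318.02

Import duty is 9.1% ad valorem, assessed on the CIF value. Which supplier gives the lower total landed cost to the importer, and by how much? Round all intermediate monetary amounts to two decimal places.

Supplier A (EXW):
CIF value = EXW price + inland to port + export clearance + origin terminal + freight + insurance = 35656.20 + 1418.96 + 129.55 + 282.30 + 5371.76 + 236.37 = 43095.14
Import duty = 43095.14 × 9.1% = 3921.66
Buyer bears (A): 1418.96 + 129.55 + 282.30 + 5371.76 + 236.37 + 516.80 + 395.64 + 1318.02 = 9669.40
Landed cost (A) = invoice 35656.20 + 9669.40 + duty 3921.66 = 49247.26
Supplier B (FOB):
CIF value = FOB price + freight + insurance = 40656.85 + 5371.76 + 236.37 = 46264.98
Import duty = 46264.98 × 9.1% = 4210.11
Buyer bears (B): 5371.76 + 236.37 + 516.80 + 395.64 + 1318.02 = 7838.59
Landed cost (B) = invoice 40656.85 + 7838.59 + duty 4210.11 = 52705.55
Difference = |49247.26 − 52705.55| = 3458.29

Supplier A is cheaper by EUR 3458.29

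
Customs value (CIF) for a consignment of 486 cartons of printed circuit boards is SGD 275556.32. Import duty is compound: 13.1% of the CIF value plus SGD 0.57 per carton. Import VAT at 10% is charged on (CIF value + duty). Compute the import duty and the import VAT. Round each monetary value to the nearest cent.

Import duty: SGD 36374.90; import VAT: SGD 31193.12

Ad valorem component: 275556.32 × 13.1% = 36097.88
Specific component: 486 × 0.57 = 277.02
Import duty = 36097.88 + 277.02 = 36374.90
VAT base = CIF + duty = 275556.32 + 36374.90 = 311931.22
Import VAT = 311931.22 × 10% = 31193.12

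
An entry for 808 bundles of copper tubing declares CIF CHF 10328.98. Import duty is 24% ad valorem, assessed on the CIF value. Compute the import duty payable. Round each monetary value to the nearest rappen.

Import duty = 10328.98 × 24% = 2478.96

Import duty: CHF 2478.96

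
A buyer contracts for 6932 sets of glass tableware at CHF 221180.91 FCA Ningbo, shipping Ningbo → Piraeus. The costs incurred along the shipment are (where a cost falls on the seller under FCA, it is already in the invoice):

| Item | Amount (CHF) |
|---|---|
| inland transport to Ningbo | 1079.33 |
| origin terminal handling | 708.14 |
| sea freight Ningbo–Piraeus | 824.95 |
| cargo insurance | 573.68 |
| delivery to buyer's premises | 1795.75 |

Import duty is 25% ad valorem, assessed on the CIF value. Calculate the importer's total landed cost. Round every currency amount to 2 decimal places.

FCA: the seller delivers export-cleared goods to the carrier; the buyer bears costs from that point.
Already in the invoice (seller's account under FCA): inland to port — exclude.
CIF value = FCA price + origin terminal + freight + insurance = 221180.91 + 708.14 + 824.95 + 573.68 = 223287.68
Import duty = 223287.68 × 25% = 55821.92
Buyer bears: origin terminal 708.14 + freight 824.95 + insurance 573.68 + delivery 1795.75 + duty 55821.92 = 59724.44
Landed cost = invoice 221180.91 + 59724.44 = 280905.35

Total landed cost: CHF 280905.35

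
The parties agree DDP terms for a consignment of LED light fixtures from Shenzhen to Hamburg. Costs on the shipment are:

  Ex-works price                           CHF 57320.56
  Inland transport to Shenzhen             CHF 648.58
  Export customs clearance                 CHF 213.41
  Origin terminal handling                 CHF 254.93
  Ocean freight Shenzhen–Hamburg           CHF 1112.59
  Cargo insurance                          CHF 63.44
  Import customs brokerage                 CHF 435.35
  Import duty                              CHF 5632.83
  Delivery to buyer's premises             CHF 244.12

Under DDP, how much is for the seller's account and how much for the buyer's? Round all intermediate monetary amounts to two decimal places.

DDP: the seller bears all costs including import duty.
Seller's account: goods 57320.56 + inland to port 648.58 + export clearance 213.41 + origin terminal 254.93 + freight 1112.59 + insurance 63.44 + brokerage 435.35 + duty 5632.83 + delivery 244.12 = 65925.81
Buyer's account: 0.00

Seller: CHF 65925.81; buyer: CHF 0.00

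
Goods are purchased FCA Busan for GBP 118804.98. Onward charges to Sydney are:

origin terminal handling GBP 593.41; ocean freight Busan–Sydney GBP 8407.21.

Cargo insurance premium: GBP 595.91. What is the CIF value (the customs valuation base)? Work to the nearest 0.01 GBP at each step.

CIF = FCA price + pre-shipment costs + freight + insurance
CIF = 118804.98 + 593.41 + 8407.21 + 595.91 = 128401.51

CIF value: GBP 128401.51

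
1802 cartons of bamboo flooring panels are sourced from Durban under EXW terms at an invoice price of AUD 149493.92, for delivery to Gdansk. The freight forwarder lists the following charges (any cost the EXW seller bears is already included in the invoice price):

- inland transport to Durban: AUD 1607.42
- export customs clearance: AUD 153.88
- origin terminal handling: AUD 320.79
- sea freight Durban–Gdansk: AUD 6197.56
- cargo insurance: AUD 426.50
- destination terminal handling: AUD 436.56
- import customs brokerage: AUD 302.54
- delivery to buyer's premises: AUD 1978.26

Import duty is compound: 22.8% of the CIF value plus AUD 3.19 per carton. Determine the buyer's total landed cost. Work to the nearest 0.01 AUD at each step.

EXW: the seller makes goods available at their premises; the buyer bears all onward costs.
CIF value = EXW price + inland to port + export clearance + origin terminal + freight + insurance = 149493.92 + 1607.42 + 153.88 + 320.79 + 6197.56 + 426.50 = 158200.07
Ad valorem component: 158200.07 × 22.8% = 36069.62
Specific component: 1802 × 3.19 = 5748.38
Import duty = 36069.62 + 5748.38 = 41818.00
Buyer bears: inland to port 1607.42 + export clearance 153.88 + origin terminal 320.79 + freight 6197.56 + insurance 426.50 + destination terminal 436.56 + brokerage 302.54 + delivery 1978.26 + duty 41818.00 = 53241.51
Landed cost = invoice 149493.92 + 53241.51 = 202735.43

Total landed cost: AUD 202735.43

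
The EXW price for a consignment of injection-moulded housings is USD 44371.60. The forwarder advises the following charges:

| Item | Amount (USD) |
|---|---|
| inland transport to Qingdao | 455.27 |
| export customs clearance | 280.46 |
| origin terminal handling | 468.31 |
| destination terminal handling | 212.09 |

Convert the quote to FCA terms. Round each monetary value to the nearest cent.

Not relevant to the conversion: origin terminal, destination terminal — on the buyer under both terms; not part of either seller's price.
From EXW to FCA, the seller additionally bears: inland to port, export clearance.
FCA price = 44371.60 + 455.27 + 280.46 = 45107.33

FCA price: USD 45107.33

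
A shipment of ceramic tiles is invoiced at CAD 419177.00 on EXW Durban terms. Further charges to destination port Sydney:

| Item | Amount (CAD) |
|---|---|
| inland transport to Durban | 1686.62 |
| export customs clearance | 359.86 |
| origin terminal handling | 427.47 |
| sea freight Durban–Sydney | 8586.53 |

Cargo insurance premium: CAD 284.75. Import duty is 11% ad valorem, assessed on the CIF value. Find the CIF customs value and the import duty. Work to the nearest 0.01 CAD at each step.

CIF = EXW price + pre-shipment costs + freight + insurance
CIF = 419177.00 + 1686.62 + 359.86 + 427.47 + 8586.53 + 284.75 = 430522.23
Import duty = 430522.23 × 11% = 47357.45

CIF value: CAD 430522.23; import duty: CAD 47357.45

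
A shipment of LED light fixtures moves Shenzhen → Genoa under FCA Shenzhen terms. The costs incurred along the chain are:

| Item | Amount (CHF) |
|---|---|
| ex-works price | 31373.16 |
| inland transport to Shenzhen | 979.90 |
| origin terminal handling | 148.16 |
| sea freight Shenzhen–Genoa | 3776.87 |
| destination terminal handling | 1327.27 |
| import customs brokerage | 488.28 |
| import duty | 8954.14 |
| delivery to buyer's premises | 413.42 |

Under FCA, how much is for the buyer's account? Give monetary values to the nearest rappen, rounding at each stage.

FCA: the seller delivers export-cleared goods to the carrier; the buyer bears costs from that point.
Seller's account: goods 31373.16 + inland to port 979.90 = 32353.06
Buyer's account: origin terminal 148.16 + freight 3776.87 + destination terminal 1327.27 + brokerage 488.28 + duty 8954.14 + delivery 413.42 = 15108.14

Buyer's account: CHF 15108.14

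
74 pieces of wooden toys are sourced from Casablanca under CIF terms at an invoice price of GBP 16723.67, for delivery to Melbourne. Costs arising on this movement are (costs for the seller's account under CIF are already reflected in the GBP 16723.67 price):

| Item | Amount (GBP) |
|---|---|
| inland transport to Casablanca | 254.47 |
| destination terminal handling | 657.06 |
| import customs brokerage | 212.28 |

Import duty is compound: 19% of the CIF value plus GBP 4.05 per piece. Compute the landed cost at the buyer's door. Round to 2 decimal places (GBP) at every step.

CIF: the seller pays costs through ocean freight and marine insurance to the destination port.
Already in the invoice (seller's account under CIF): inland to port — exclude.
The CIF price already equals the CIF value: 16723.67
Ad valorem component: 16723.67 × 19% = 3177.50
Specific component: 74 × 4.05 = 299.70
Import duty = 3177.50 + 299.70 = 3477.20
Buyer bears: destination terminal 657.06 + brokerage 212.28 + duty 3477.20 = 4346.54
Landed cost = invoice 16723.67 + 4346.54 = 21070.21

Total landed cost: GBP 21070.21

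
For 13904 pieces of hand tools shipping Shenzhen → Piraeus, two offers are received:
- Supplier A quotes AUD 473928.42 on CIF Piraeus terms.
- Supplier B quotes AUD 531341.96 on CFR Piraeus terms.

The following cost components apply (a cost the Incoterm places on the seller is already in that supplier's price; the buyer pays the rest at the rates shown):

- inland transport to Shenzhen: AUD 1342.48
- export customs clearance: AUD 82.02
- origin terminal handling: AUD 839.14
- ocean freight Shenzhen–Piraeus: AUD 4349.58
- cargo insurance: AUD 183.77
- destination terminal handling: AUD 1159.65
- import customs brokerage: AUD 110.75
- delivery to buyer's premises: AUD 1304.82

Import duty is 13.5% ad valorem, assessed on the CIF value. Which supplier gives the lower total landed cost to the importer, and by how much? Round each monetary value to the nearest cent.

Supplier A (CIF):
The CIF price already equals the CIF value: 473928.42
Import duty = 473928.42 × 13.5% = 63980.34
Buyer bears (A): 1159.65 + 110.75 + 1304.82 = 2575.22
Landed cost (A) = invoice 473928.42 + 2575.22 + duty 63980.34 = 540483.98
Supplier B (CFR):
CIF value = CFR price + insurance = 531341.96 + 183.77 = 531525.73
Import duty = 531525.73 × 13.5% = 71755.97
Buyer bears (B): 183.77 + 1159.65 + 110.75 + 1304.82 = 2758.99
Landed cost (B) = invoice 531341.96 + 2758.99 + duty 71755.97 = 605856.92
Difference = |540483.98 − 605856.92| = 65372.94

Supplier A is cheaper by AUD 65372.94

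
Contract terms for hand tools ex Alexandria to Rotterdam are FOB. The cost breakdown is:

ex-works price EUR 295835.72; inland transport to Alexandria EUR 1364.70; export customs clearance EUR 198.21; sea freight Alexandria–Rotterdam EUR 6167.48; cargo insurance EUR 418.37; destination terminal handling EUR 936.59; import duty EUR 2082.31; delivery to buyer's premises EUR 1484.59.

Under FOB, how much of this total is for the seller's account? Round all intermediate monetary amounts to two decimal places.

Seller's account: EUR 297398.63

FOB: the seller bears costs until goods are on board at the origin port; the buyer bears freight, insurance and all costs thereafter.
Seller's account: goods 295835.72 + inland to port 1364.70 + export clearance 198.21 = 297398.63
Buyer's account: freight 6167.48 + insurance 418.37 + destination terminal 936.59 + duty 2082.31 + delivery 1484.59 = 11089.34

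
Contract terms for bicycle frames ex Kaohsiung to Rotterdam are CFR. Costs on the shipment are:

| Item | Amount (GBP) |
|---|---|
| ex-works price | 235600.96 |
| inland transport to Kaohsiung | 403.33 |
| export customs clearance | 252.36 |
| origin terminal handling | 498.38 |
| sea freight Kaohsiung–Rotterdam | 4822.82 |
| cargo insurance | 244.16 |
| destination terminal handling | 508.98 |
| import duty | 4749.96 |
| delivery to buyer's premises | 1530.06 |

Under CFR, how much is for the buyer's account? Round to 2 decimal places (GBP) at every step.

CFR: the seller pays costs through ocean freight to the destination port, but not insurance.
Seller's account: goods 235600.96 + inland to port 403.33 + export clearance 252.36 + origin terminal 498.38 + freight 4822.82 = 241577.85
Buyer's account: insurance 244.16 + destination terminal 508.98 + duty 4749.96 + delivery 1530.06 = 7033.16

Buyer's account: GBP 7033.16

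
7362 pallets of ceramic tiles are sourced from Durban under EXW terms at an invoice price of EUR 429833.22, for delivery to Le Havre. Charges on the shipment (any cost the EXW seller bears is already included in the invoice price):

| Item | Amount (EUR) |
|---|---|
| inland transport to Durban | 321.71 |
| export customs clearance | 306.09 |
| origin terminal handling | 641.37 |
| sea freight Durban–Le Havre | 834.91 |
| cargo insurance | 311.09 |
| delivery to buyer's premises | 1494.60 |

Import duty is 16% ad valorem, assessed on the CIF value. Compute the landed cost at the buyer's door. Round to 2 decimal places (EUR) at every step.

EXW: the seller makes goods available at their premises; the buyer bears all onward costs.
CIF value = EXW price + inland to port + export clearance + origin terminal + freight + insurance = 429833.22 + 321.71 + 306.09 + 641.37 + 834.91 + 311.09 = 432248.39
Import duty = 432248.39 × 16% = 69159.74
Buyer bears: inland to port 321.71 + export clearance 306.09 + origin terminal 641.37 + freight 834.91 + insurance 311.09 + delivery 1494.60 + duty 69159.74 = 73069.51
Landed cost = invoice 429833.22 + 73069.51 = 502902.73

Total landed cost: EUR 502902.73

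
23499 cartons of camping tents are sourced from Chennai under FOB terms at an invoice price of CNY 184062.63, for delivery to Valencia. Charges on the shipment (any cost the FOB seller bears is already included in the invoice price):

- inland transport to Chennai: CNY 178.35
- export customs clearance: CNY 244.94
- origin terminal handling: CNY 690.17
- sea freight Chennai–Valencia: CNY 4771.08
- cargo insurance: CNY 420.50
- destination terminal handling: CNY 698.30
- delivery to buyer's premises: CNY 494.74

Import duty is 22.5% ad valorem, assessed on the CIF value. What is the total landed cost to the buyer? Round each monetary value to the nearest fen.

Total landed cost: CNY 233029.45

FOB: the seller bears costs until goods are on board at the origin port; the buyer bears freight, insurance and all costs thereafter.
Already in the invoice (seller's account under FOB): inland to port, export clearance, origin terminal — exclude.
CIF value = FOB price + freight + insurance = 184062.63 + 4771.08 + 420.50 = 189254.21
Import duty = 189254.21 × 22.5% = 42582.20
Buyer bears: freight 4771.08 + insurance 420.50 + destination terminal 698.30 + delivery 494.74 + duty 42582.20 = 48966.82
Landed cost = invoice 184062.63 + 48966.82 = 233029.45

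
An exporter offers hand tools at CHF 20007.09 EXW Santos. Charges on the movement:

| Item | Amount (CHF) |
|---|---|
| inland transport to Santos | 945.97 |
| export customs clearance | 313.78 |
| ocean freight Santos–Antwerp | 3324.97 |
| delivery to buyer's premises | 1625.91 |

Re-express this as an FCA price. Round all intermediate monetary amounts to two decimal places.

Not relevant to the conversion: freight, delivery — on the buyer under both terms; not part of either seller's price.
From EXW to FCA, the seller additionally bears: inland to port, export clearance.
FCA price = 20007.09 + 945.97 + 313.78 = 21266.84

FCA price: CHF 21266.84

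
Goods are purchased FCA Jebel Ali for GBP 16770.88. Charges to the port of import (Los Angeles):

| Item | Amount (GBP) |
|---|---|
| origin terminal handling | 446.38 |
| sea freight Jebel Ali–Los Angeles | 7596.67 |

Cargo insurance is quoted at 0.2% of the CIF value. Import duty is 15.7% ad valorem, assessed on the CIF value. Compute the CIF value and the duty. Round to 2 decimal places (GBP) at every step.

CIF value: GBP 24863.66; import duty: GBP 3903.59

Let C be the CIF value. C = FCA price + pre-shipment costs + freight + 0.2% × C
C − 0.2% × C = 16770.88 + 446.38 + 7596.67
0.998 × C = 24813.93
C = 24813.93 / 0.998 = 24863.66
Insurance premium = 0.2% × 24863.66 = 49.73
Import duty = 24863.66 × 15.7% = 3903.59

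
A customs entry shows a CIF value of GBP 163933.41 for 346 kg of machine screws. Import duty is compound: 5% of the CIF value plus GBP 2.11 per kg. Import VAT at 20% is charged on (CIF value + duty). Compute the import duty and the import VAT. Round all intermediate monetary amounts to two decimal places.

Import duty: GBP 8926.73; import VAT: GBP 34572.03

Ad valorem component: 163933.41 × 5% = 8196.67
Specific component: 346 × 2.11 = 730.06
Import duty = 8196.67 + 730.06 = 8926.73
VAT base = CIF + duty = 163933.41 + 8926.73 = 172860.14
Import VAT = 172860.14 × 20% = 34572.03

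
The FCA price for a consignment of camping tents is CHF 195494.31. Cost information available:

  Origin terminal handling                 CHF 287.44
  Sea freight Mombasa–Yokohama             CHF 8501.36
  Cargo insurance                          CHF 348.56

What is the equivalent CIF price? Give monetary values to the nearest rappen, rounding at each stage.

From FCA to CIF, the seller additionally bears: origin terminal, freight, insurance.
CIF price = 195494.31 + 287.44 + 8501.36 + 348.56 = 204631.67

CIF price: CHF 204631.67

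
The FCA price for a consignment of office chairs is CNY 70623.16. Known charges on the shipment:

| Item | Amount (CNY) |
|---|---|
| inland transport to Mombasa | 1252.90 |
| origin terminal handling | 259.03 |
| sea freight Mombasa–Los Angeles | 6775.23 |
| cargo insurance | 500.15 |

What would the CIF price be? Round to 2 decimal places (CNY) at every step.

CIF price: CNY 78157.57

Not relevant to the conversion: inland to port — on the seller under both FCA and CIF; already in the FCA price and stays in the CIF price.
From FCA to CIF, the seller additionally bears: origin terminal, freight, insurance.
CIF price = 70623.16 + 259.03 + 6775.23 + 500.15 = 78157.57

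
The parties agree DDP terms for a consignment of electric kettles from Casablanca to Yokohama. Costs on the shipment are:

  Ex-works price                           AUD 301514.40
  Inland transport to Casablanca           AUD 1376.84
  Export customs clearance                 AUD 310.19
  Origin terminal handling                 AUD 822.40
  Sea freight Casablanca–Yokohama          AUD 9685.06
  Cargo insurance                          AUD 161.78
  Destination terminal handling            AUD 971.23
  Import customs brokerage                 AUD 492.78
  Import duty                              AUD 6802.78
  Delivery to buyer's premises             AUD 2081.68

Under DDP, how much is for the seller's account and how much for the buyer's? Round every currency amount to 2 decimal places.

DDP: the seller bears all costs including import duty.
Seller's account: goods 301514.40 + inland to port 1376.84 + export clearance 310.19 + origin terminal 822.40 + freight 9685.06 + insurance 161.78 + destination terminal 971.23 + brokerage 492.78 + duty 6802.78 + delivery 2081.68 = 324219.14
Buyer's account: 0.00

Seller: AUD 324219.14; buyer: AUD 0.00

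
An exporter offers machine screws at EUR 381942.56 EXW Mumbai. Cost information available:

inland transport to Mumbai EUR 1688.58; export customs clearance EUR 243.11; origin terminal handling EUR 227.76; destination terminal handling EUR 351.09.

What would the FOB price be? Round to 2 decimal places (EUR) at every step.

Not relevant to the conversion: destination terminal — on the buyer under both terms; not part of either seller's price.
From EXW to FOB, the seller additionally bears: inland to port, export clearance, origin terminal.
FOB price = 381942.56 + 1688.58 + 243.11 + 227.76 = 384102.01

FOB price: EUR 384102.01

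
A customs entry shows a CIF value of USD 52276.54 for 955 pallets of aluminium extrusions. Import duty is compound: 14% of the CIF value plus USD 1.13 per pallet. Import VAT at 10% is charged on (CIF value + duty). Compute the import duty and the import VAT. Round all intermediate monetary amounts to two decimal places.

Import duty: USD 8397.87; import VAT: USD 6067.44

Ad valorem component: 52276.54 × 14% = 7318.72
Specific component: 955 × 1.13 = 1079.15
Import duty = 7318.72 + 1079.15 = 8397.87
VAT base = CIF + duty = 52276.54 + 8397.87 = 60674.41
Import VAT = 60674.41 × 10% = 6067.44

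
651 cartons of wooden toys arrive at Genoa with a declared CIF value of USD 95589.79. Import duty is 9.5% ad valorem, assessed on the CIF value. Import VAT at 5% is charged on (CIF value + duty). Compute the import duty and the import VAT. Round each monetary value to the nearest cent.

Import duty: USD 9081.03; import VAT: USD 5233.54

Import duty = 95589.79 × 9.5% = 9081.03
VAT base = CIF + duty = 95589.79 + 9081.03 = 104670.82
Import VAT = 104670.82 × 5% = 5233.54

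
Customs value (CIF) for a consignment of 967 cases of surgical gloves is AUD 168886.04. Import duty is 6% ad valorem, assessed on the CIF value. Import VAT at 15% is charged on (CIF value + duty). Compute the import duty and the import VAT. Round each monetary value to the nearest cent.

Import duty: AUD 10133.16; import VAT: AUD 26852.88

Import duty = 168886.04 × 6% = 10133.16
VAT base = CIF + duty = 168886.04 + 10133.16 = 179019.20
Import VAT = 179019.20 × 15% = 26852.88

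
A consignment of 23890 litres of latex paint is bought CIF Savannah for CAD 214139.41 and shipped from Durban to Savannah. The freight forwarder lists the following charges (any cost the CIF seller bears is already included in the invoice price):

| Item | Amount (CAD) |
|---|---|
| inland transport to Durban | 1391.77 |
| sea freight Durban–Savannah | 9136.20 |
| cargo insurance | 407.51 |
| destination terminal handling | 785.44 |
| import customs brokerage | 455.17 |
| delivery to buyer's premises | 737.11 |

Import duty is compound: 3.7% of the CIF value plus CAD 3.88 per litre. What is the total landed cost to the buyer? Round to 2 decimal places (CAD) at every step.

CIF: the seller pays costs through ocean freight and marine insurance to the destination port.
Already in the invoice (seller's account under CIF): inland to port, freight, insurance — exclude.
The CIF price already equals the CIF value: 214139.41
Ad valorem component: 214139.41 × 3.7% = 7923.16
Specific component: 23890 × 3.88 = 92693.20
Import duty = 7923.16 + 92693.20 = 100616.36
Buyer bears: destination terminal 785.44 + brokerage 455.17 + delivery 737.11 + duty 100616.36 = 102594.08
Landed cost = invoice 214139.41 + 102594.08 = 316733.49

Total landed cost: CAD 316733.49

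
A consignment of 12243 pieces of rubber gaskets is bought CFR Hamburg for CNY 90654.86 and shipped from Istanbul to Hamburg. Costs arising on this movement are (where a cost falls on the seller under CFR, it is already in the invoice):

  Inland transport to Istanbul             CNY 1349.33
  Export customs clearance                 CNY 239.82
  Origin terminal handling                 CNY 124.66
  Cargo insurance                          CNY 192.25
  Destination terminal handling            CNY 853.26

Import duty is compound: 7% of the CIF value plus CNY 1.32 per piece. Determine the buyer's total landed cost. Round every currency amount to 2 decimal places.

Total landed cost: CNY 114220.43

CFR: the seller pays costs through ocean freight to the destination port, but not insurance.
Already in the invoice (seller's account under CFR): inland to port, export clearance, origin terminal — exclude.
CIF value = CFR price + insurance = 90654.86 + 192.25 = 90847.11
Ad valorem component: 90847.11 × 7% = 6359.30
Specific component: 12243 × 1.32 = 16160.76
Import duty = 6359.30 + 16160.76 = 22520.06
Buyer bears: insurance 192.25 + destination terminal 853.26 + duty 22520.06 = 23565.57
Landed cost = invoice 90654.86 + 23565.57 = 114220.43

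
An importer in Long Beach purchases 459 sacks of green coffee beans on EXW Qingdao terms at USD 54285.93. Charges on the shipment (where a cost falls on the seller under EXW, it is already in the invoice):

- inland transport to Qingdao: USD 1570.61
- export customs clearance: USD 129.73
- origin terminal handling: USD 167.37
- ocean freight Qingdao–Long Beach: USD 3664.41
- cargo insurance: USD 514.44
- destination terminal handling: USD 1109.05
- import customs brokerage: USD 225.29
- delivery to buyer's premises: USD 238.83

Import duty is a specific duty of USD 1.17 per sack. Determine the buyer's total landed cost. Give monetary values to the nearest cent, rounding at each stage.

EXW: the seller makes goods available at their premises; the buyer bears all onward costs.
CIF value = EXW price + inland to port + export clearance + origin terminal + freight + insurance = 54285.93 + 1570.61 + 129.73 + 167.37 + 3664.41 + 514.44 = 60332.49
Import duty = 459 × 1.17 = 537.03
Buyer bears: inland to port 1570.61 + export clearance 129.73 + origin terminal 167.37 + freight 3664.41 + insurance 514.44 + destination terminal 1109.05 + brokerage 225.29 + delivery 238.83 + duty 537.03 = 8156.76
Landed cost = invoice 54285.93 + 8156.76 = 62442.69

Total landed cost: USD 62442.69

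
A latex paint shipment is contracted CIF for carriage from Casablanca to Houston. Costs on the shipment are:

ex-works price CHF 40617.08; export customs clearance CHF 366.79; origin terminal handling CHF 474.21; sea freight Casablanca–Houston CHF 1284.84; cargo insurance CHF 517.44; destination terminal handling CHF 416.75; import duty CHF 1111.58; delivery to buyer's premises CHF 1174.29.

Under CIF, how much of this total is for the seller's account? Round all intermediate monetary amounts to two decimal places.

CIF: the seller pays costs through ocean freight and marine insurance to the destination port.
Seller's account: goods 40617.08 + export clearance 366.79 + origin terminal 474.21 + freight 1284.84 + insurance 517.44 = 43260.36
Buyer's account: destination terminal 416.75 + duty 1111.58 + delivery 1174.29 = 2702.62

Seller's account: CHF 43260.36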